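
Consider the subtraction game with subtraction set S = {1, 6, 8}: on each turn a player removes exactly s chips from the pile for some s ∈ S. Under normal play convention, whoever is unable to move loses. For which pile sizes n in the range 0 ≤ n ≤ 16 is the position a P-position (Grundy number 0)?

0, 2, 4, 7, 9, 11, 14, 16

G(0) = 0
G(1) = mex{0} = 1
G(2) = mex{1} = 0
G(3) = mex{0} = 1
G(4) = mex{1} = 0
G(5) = mex{0} = 1
G(6) = mex{1,0} = 2
G(7) = mex{2,1} = 0
G(8) = mex{0,0,0} = 1
G(9) = mex{1,1,1} = 0
G(10) = mex{0,0,0} = 1
G(11) = mex{1,1,1} = 0
G(12) = mex{0,2,0} = 1
G(13) = mex{1,0,1} = 2
G(14) = mex{2,1,2} = 0
G(15) = mex{0,0,0} = 1
G(16) = mex{1,1,1} = 0
P-positions are exactly the n with G(n) = 0.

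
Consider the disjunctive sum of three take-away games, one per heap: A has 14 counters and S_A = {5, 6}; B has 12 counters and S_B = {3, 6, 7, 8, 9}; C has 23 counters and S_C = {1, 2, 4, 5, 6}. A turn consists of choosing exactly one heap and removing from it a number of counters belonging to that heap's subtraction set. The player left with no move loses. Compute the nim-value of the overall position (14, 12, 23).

0

Heap A, S = {5, 6}:
G(0) = 0
G(1) = mex{} = 0
G(2) = mex{} = 0
G(3) = mex{} = 0
G(4) = mex{} = 0
G(5) = mex{0} = 1
G(6) = mex{0,0} = 1
G(7) = mex{0,0} = 1
G(8) = mex{0,0} = 1
G(9) = mex{0,0} = 1
G(10) = mex{1,0} = 2
G(11) = mex{1,1} = 0
G(12) = mex{1,1} = 0
G(13) = mex{1,1} = 0
G(14) = mex{1,1} = 0
G_A(14) = 0.
Heap B, S = {3, 6, 7, 8, 9}:
G(0) = 0
G(1) = mex{} = 0
G(2) = mex{} = 0
G(3) = mex{0} = 1
G(4) = mex{0} = 1
G(5) = mex{0} = 1
G(6) = mex{1,0} = 2
G(7) = mex{1,0,0} = 2
G(8) = mex{1,0,0,0} = 2
G(9) = mex{2,1,0,0,0} = 3
G(10) = mex{2,1,1,0,0} = 3
G(11) = mex{2,1,1,1,0} = 3
G(12) = mex{3,2,1,1,1} = 0
G_B(12) = 0.
Heap C, S = {1, 2, 4, 5, 6}:
n :  0  1  2  3  4  5  6  7  8  9 10 11 12 13 14 15 16 17 18 19 20 21 22 23
G :  0  1  2  0  1  2  3  4  5  3  0  1  2  0  1  2  3  4  5  3  0  1  2  0
G_C(23) = 0.
Combined Grundy value = 0 ⊕ 0 ⊕ 0 = 0.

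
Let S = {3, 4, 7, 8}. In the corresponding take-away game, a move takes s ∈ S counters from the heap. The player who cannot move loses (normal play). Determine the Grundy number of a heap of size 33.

0

G(0) = 0
G(1) = mex{} = 0
G(2) = mex{} = 0
G(3) = mex{0} = 1
G(4) = mex{0,0} = 1
G(5) = mex{0,0} = 1
G(6) = mex{1,0} = 2
G(7) = mex{1,1,0} = 2
G(8) = mex{1,1,0,0} = 2
G(9) = mex{2,1,0,0} = 3
G(10) = mex{2,2,1,0} = 3
G(11) = mex{2,2,1,1} = 0
G(12) = mex{3,2,1,1} = 0
G(13) = mex{3,3,2,1} = 0
G(14) = mex{0,3,2,2} = 1
G(15) = mex{0,0,2,2} = 1
G(16) = mex{0,0,3,2} = 1
G(17) = mex{1,0,3,3} = 2
G(18) = mex{1,1,0,3} = 2
G(19) = mex{1,1,0,0} = 2
G(20) = mex{2,1,0,0} = 3
G(21) = mex{2,2,1,0} = 3
G(22) = mex{2,2,1,1} = 0
G(23) = mex{3,2,1,1} = 0
G(24) = mex{3,3,2,1} = 0
G(25) = mex{0,3,2,2} = 1
G(26) = mex{0,0,2,2} = 1
G(27) = mex{0,0,3,2} = 1
G(28) = mex{1,0,3,3} = 2
G(29) = mex{1,1,0,3} = 2
G(30) = mex{1,1,0,0} = 2
G(31) = mex{2,1,0,0} = 3
G(32) = mex{2,2,1,0} = 3
G(33) = mex{2,2,1,1} = 0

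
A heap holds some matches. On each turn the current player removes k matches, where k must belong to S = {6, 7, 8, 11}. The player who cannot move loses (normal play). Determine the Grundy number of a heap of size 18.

n :  0  1  2  3  4  5  6  7  8  9 10 11 12 13 14 15 16 17 18
G :  0  0  0  0  0  0  1  1  1  1  1  1  2  2  2  2  2  0  0

0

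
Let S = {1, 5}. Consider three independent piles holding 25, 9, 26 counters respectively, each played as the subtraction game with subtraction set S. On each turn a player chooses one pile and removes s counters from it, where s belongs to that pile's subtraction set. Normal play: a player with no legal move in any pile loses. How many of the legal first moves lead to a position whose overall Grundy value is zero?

All piles use S = {1, 5}:
G(0) = 0
G(1) = mex{0} = 1
G(2) = mex{1} = 0
G(3) = mex{0} = 1
G(4) = mex{1} = 0
G(5) = mex{0,0} = 1
G(6) = mex{1,1} = 0
G(7) = mex{0,0} = 1
G(8) = mex{1,1} = 0
G(9) = mex{0,0} = 1
G(10) = mex{1,1} = 0
G(11) = mex{0,0} = 1
G(12) = mex{1,1} = 0
G(13) = mex{0,0} = 1
G(14) = mex{1,1} = 0
G(15) = mex{0,0} = 1
G(16) = mex{1,1} = 0
G(17) = mex{0,0} = 1
G(18) = mex{1,1} = 0
G(19) = mex{0,0} = 1
G(20) = mex{1,1} = 0
G(21) = mex{0,0} = 1
G(22) = mex{1,1} = 0
G(23) = mex{0,0} = 1
G(24) = mex{1,1} = 0
G(25) = mex{0,0} = 1
G(26) = mex{1,1} = 0
Pile A: G(25) = 1.
Pile B: G(9) = 1.
Pile C: G(26) = 0.
Combined Grundy value = 1 ⊕ 1 ⊕ 0 = 0.
A winning move leaves total XOR = 0, i.e. changes one component's Grundy value g to g ⊕ X where X is the current total.
Pile A: target g' = 1⊕0 = 1, but every legal move changes the Grundy value (mex property), so 0 moves.
Pile B: target g' = 1⊕0 = 1, but every legal move changes the Grundy value (mex property), so 0 moves.
Pile C: target g' = 0⊕0 = 0, but every legal move changes the Grundy value (mex property), so 0 moves.

0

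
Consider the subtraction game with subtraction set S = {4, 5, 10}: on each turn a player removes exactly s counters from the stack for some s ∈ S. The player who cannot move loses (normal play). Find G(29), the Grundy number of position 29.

n :  0  1  2  3  4  5  6  7  8  9 10 11 12 13 14 15 16 17 18 19 20 21 22 23 24 25 26 27 28 29
G :  0  0  0  0  1  1  1  1  2  0  2  2  3  1  3  0  0  0  0  1  1  1  1  2  0  2  2  3  1  3

3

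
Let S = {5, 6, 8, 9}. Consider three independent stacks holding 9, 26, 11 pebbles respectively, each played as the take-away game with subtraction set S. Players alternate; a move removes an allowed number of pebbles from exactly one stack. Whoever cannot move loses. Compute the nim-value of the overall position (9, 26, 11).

All stacks use S = {5, 6, 8, 9}:
G(0) = 0
G(1) = mex{} = 0
G(2) = mex{} = 0
G(3) = mex{} = 0
G(4) = mex{} = 0
G(5) = mex{0} = 1
G(6) = mex{0,0} = 1
G(7) = mex{0,0} = 1
G(8) = mex{0,0,0} = 1
G(9) = mex{0,0,0,0} = 1
G(10) = mex{1,0,0,0} = 2
G(11) = mex{1,1,0,0} = 2
G(12) = mex{1,1,0,0} = 2
G(13) = mex{1,1,1,0} = 2
G(14) = mex{1,1,1,1} = 0
G(15) = mex{2,1,1,1} = 0
G(16) = mex{2,2,1,1} = 0
G(17) = mex{2,2,1,1} = 0
G(18) = mex{2,2,2,1} = 0
G(19) = mex{0,2,2,2} = 1
G(20) = mex{0,0,2,2} = 1
G(21) = mex{0,0,2,2} = 1
G(22) = mex{0,0,0,2} = 1
G(23) = mex{0,0,0,0} = 1
G(24) = mex{1,0,0,0} = 2
G(25) = mex{1,1,0,0} = 2
G(26) = mex{1,1,0,0} = 2
Stack A: G(9) = 1.
Stack B: G(26) = 2.
Stack C: G(11) = 2.
Combined Grundy value = 1 ⊕ 2 ⊕ 2 = 1.

1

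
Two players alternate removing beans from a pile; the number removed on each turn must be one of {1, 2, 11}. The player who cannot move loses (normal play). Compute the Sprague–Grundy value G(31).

1

G(0) = 0
G(1) = mex{0} = 1
G(2) = mex{1,0} = 2
G(3) = mex{2,1} = 0
G(4) = mex{0,2} = 1
G(5) = mex{1,0} = 2
G(6) = mex{2,1} = 0
G(7) = mex{0,2} = 1
G(8) = mex{1,0} = 2
G(9) = mex{2,1} = 0
G(10) = mex{0,2} = 1
G(11) = mex{1,0,0} = 2
G(12) = mex{2,1,1} = 0
G(13) = mex{0,2,2} = 1
G(14) = mex{1,0,0} = 2
G(15) = mex{2,1,1} = 0
G(16) = mex{0,2,2} = 1
G(17) = mex{1,0,0} = 2
G(18) = mex{2,1,1} = 0
G(19) = mex{0,2,2} = 1
G(20) = mex{1,0,0} = 2
G(21) = mex{2,1,1} = 0
G(22) = mex{0,2,2} = 1
G(23) = mex{1,0,0} = 2
G(24) = mex{2,1,1} = 0
G(25) = mex{0,2,2} = 1
G(26) = mex{1,0,0} = 2
G(27) = mex{2,1,1} = 0
G(28) = mex{0,2,2} = 1
G(29) = mex{1,0,0} = 2
G(30) = mex{2,1,1} = 0
G(31) = mex{0,2,2} = 1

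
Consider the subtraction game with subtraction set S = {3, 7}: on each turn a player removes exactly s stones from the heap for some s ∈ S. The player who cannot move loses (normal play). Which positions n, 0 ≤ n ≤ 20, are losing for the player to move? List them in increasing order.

n :  0  1  2  3  4  5  6  7  8  9 10 11 12 13 14 15 16 17 18 19 20
G :  0  0  0  1  1  1  0  2  2  1  0  0  0  1  1  1  0  2  2  1  0
P-positions are exactly the n with G(n) = 0.

0, 1, 2, 6, 10, 11, 12, 16, 20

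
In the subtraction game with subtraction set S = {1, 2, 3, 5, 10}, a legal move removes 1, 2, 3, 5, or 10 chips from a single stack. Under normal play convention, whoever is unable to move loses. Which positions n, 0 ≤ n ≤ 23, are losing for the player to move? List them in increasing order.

0, 4, 8, 12, 16, 20

G(0) = 0
G(1) = mex{0} = 1
G(2) = mex{1,0} = 2
G(3) = mex{2,1,0} = 3
G(4) = mex{3,2,1} = 0
G(5) = mex{0,3,2,0} = 1
G(6) = mex{1,0,3,1} = 2
G(7) = mex{2,1,0,2} = 3
G(8) = mex{3,2,1,3} = 0
G(9) = mex{0,3,2,0} = 1
G(10) = mex{1,0,3,1,0} = 2
G(11) = mex{2,1,0,2,1} = 3
G(12) = mex{3,2,1,3,2} = 0
G(13) = mex{0,3,2,0,3} = 1
G(14) = mex{1,0,3,1,0} = 2
G(15) = mex{2,1,0,2,1} = 3
G(16) = mex{3,2,1,3,2} = 0
G(17) = mex{0,3,2,0,3} = 1
G(18) = mex{1,0,3,1,0} = 2
G(19) = mex{2,1,0,2,1} = 3
G(20) = mex{3,2,1,3,2} = 0
G(21) = mex{0,3,2,0,3} = 1
G(22) = mex{1,0,3,1,0} = 2
G(23) = mex{2,1,0,2,1} = 3
P-positions are exactly the n with G(n) = 0.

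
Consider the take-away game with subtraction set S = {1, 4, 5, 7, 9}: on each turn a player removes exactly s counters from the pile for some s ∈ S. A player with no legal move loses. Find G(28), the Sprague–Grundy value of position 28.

2

n :  0  1  2  3  4  5  6  7  8  9 10 11 12 13 14 15 16 17 18 19 20 21 22 23 24 25 26 27 28
G :  0  1  0  1  2  3  2  3  0  1  0  1  2  3  2  3  0  1  0  1  2  3  2  3  0  1  0  1  2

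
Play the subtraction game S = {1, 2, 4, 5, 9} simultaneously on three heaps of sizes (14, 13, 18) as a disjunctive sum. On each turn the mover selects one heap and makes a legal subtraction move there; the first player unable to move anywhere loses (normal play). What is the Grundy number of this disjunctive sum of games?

All heaps use S = {1, 2, 4, 5, 9}:
G(0) = 0
G(1) = mex{0} = 1
G(2) = mex{1,0} = 2
G(3) = mex{2,1} = 0
G(4) = mex{0,2,0} = 1
G(5) = mex{1,0,1,0} = 2
G(6) = mex{2,1,2,1} = 0
G(7) = mex{0,2,0,2} = 1
G(8) = mex{1,0,1,0} = 2
G(9) = mex{2,1,2,1,0} = 3
G(10) = mex{3,2,0,2,1} = 4
G(11) = mex{4,3,1,0,2} = 5
G(12) = mex{5,4,2,1,0} = 3
G(13) = mex{3,5,3,2,1} = 0
G(14) = mex{0,3,4,3,2} = 1
G(15) = mex{1,0,5,4,0} = 2
G(16) = mex{2,1,3,5,1} = 0
G(17) = mex{0,2,0,3,2} = 1
G(18) = mex{1,0,1,0,3} = 2
Heap A: G(14) = 1.
Heap B: G(13) = 0.
Heap C: G(18) = 2.
Combined Grundy value = 1 ⊕ 0 ⊕ 2 = 3.

3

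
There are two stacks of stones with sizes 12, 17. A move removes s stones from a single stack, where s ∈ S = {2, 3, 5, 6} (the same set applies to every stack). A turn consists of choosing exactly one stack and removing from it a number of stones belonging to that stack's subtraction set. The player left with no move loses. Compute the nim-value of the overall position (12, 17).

All stacks use S = {2, 3, 5, 6}:
n :  0  1  2  3  4  5  6  7  8  9 10 11 12 13 14 15 16 17
G :  0  0  1  1  2  2  3  3  0  0  1  1  2  2  3  3  0  0
Stack A: G(12) = 2.
Stack B: G(17) = 0.
Combined Grundy value = 2 ⊕ 0 = 2.

2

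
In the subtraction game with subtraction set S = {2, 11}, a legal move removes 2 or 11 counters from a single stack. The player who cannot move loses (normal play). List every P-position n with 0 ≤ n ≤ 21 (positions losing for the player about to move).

0, 1, 4, 5, 8, 9, 13, 14, 17, 18, 21

n :  0  1  2  3  4  5  6  7  8  9 10 11 12 13 14 15 16 17 18 19 20 21
G :  0  0  1  1  0  0  1  1  0  0  1  1  2  0  0  1  1  0  0  1  1  0
P-positions are exactly the n with G(n) = 0.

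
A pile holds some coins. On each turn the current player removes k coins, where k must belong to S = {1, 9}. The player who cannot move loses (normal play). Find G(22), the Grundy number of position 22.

0

G(0) = 0
G(1) = mex{0} = 1
G(2) = mex{1} = 0
G(3) = mex{0} = 1
G(4) = mex{1} = 0
G(5) = mex{0} = 1
G(6) = mex{1} = 0
G(7) = mex{0} = 1
G(8) = mex{1} = 0
G(9) = mex{0,0} = 1
G(10) = mex{1,1} = 0
G(11) = mex{0,0} = 1
G(12) = mex{1,1} = 0
G(13) = mex{0,0} = 1
G(14) = mex{1,1} = 0
G(15) = mex{0,0} = 1
G(16) = mex{1,1} = 0
G(17) = mex{0,0} = 1
G(18) = mex{1,1} = 0
G(19) = mex{0,0} = 1
G(20) = mex{1,1} = 0
G(21) = mex{0,0} = 1
G(22) = mex{1,1} = 0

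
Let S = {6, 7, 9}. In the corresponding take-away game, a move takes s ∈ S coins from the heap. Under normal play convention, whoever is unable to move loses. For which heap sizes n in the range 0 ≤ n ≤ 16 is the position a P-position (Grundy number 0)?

G(0) = 0
G(1) = mex{} = 0
G(2) = mex{} = 0
G(3) = mex{} = 0
G(4) = mex{} = 0
G(5) = mex{} = 0
G(6) = mex{0} = 1
G(7) = mex{0,0} = 1
G(8) = mex{0,0} = 1
G(9) = mex{0,0,0} = 1
G(10) = mex{0,0,0} = 1
G(11) = mex{0,0,0} = 1
G(12) = mex{1,0,0} = 2
G(13) = mex{1,1,0} = 2
G(14) = mex{1,1,0} = 2
G(15) = mex{1,1,1} = 0
G(16) = mex{1,1,1} = 0
P-positions are exactly the n with G(n) = 0.

0, 1, 2, 3, 4, 5, 15, 16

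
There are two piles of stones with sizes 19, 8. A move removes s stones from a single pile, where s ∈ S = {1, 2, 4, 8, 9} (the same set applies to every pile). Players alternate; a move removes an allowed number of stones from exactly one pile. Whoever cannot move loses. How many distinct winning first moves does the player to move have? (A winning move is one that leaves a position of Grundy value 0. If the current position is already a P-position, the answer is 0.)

4

All piles use S = {1, 2, 4, 8, 9}:
G(0) = 0
G(1) = mex{0} = 1
G(2) = mex{1,0} = 2
G(3) = mex{2,1} = 0
G(4) = mex{0,2,0} = 1
G(5) = mex{1,0,1} = 2
G(6) = mex{2,1,2} = 0
G(7) = mex{0,2,0} = 1
G(8) = mex{1,0,1,0} = 2
G(9) = mex{2,1,2,1,0} = 3
G(10) = mex{3,2,0,2,1} = 4
G(11) = mex{4,3,1,0,2} = 5
G(12) = mex{5,4,2,1,0} = 3
G(13) = mex{3,5,3,2,1} = 0
G(14) = mex{0,3,4,0,2} = 1
G(15) = mex{1,0,5,1,0} = 2
G(16) = mex{2,1,3,2,1} = 0
G(17) = mex{0,2,0,3,2} = 1
G(18) = mex{1,0,1,4,3} = 2
G(19) = mex{2,1,2,5,4} = 0
Pile A: G(19) = 0.
Pile B: G(8) = 2.
Combined Grundy value = 0 ⊕ 2 = 2.
A winning move leaves total XOR = 0, i.e. changes one component's Grundy value g to g ⊕ X where X is the current total.
Pile A: need g' = 0⊕2 = 2. Options: 19−1→G=2, 19−2→G=1, 19−4→G=2, 19−8→G=5, 19−9→G=4. Hits: 2.
Pile B: need g' = 2⊕2 = 0. Options: 8−1→G=1, 8−2→G=0, 8−4→G=1, 8−8→G=0. Hits: 2.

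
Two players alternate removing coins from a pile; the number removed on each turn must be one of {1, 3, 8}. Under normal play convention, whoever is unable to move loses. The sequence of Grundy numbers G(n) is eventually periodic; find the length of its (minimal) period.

11

n :  0  1  2  3  4  5  6  7  8  9 10 11 12 13 14 15 16 17 18 19 20 21 22 23
G :  0  1  0  1  0  1  0  1  2  3  2  0  1  0  1  0  1  0  1  2  3  2  0  1
G(n+11) = G(n) holds for n = 0,…,7 (a full window of length max(S) = 8), so the sequence is purely periodic with period 11.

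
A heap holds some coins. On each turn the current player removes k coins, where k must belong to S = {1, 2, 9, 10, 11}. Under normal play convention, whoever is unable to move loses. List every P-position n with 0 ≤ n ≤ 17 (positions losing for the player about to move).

G(0) = 0
G(1) = mex{0} = 1
G(2) = mex{1,0} = 2
G(3) = mex{2,1} = 0
G(4) = mex{0,2} = 1
G(5) = mex{1,0} = 2
G(6) = mex{2,1} = 0
G(7) = mex{0,2} = 1
G(8) = mex{1,0} = 2
G(9) = mex{2,1,0} = 3
G(10) = mex{3,2,1,0} = 4
G(11) = mex{4,3,2,1,0} = 5
G(12) = mex{5,4,0,2,1} = 3
G(13) = mex{3,5,1,0,2} = 4
G(14) = mex{4,3,2,1,0} = 5
G(15) = mex{5,4,0,2,1} = 3
G(16) = mex{3,5,1,0,2} = 4
G(17) = mex{4,3,2,1,0} = 5
P-positions are exactly the n with G(n) = 0.

0, 3, 6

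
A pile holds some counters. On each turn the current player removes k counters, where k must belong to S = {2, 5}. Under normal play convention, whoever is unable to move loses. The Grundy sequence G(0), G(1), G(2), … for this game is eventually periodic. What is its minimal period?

7

n :  0  1  2  3  4  5  6  7  8  9 10 11 12 13 14 15
G :  0  0  1  1  0  2  1  0  0  1  1  0  2  1  0  0
G(n+7) = G(n) holds for n = 0,…,4 (a full window of length max(S) = 5), so the sequence is purely periodic with period 7.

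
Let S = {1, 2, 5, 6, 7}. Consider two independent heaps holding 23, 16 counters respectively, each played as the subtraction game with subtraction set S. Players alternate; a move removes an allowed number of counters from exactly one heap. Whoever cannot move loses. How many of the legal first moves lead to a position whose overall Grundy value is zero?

All heaps use S = {1, 2, 5, 6, 7}:
G(0) = 0
G(1) = mex{0} = 1
G(2) = mex{1,0} = 2
G(3) = mex{2,1} = 0
G(4) = mex{0,2} = 1
G(5) = mex{1,0,0} = 2
G(6) = mex{2,1,1,0} = 3
G(7) = mex{3,2,2,1,0} = 4
G(8) = mex{4,3,0,2,1} = 5
G(9) = mex{5,4,1,0,2} = 3
G(10) = mex{3,5,2,1,0} = 4
G(11) = mex{4,3,3,2,1} = 0
G(12) = mex{0,4,4,3,2} = 1
G(13) = mex{1,0,5,4,3} = 2
G(14) = mex{2,1,3,5,4} = 0
G(15) = mex{0,2,4,3,5} = 1
G(16) = mex{1,0,0,4,3} = 2
G(17) = mex{2,1,1,0,4} = 3
G(18) = mex{3,2,2,1,0} = 4
G(19) = mex{4,3,0,2,1} = 5
G(20) = mex{5,4,1,0,2} = 3
G(21) = mex{3,5,2,1,0} = 4
G(22) = mex{4,3,3,2,1} = 0
G(23) = mex{0,4,4,3,2} = 1
Heap A: G(23) = 1.
Heap B: G(16) = 2.
Combined Grundy value = 1 ⊕ 2 = 3.
A winning move leaves total XOR = 0, i.e. changes one component's Grundy value g to g ⊕ X where X is the current total.
Heap A: need g' = 1⊕3 = 2. Options: 23−1→G=0, 23−2→G=4, 23−5→G=4, 23−6→G=3, 23−7→G=2. Hits: 1.
Heap B: need g' = 2⊕3 = 1. Options: 16−1→G=1, 16−2→G=0, 16−5→G=0, 16−6→G=4, 16−7→G=3. Hits: 1.

2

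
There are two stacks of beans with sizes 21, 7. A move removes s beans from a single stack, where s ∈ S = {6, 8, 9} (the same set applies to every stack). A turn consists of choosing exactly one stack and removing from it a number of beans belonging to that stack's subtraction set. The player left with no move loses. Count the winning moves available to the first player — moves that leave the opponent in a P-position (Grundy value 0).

0

All stacks use S = {6, 8, 9}:
n :  0  1  2  3  4  5  6  7  8  9 10 11 12 13 14 15 16 17 18 19 20 21
G :  0  0  0  0  0  0  1  1  1  1  1  1  2  2  2  0  0  0  0  0  0  1
Stack A: G(21) = 1.
Stack B: G(7) = 1.
Combined Grundy value = 1 ⊕ 1 = 0.
A winning move leaves total XOR = 0, i.e. changes one component's Grundy value g to g ⊕ X where X is the current total.
Stack A: target g' = 1⊕0 = 1, but every legal move changes the Grundy value (mex property), so 0 moves.
Stack B: target g' = 1⊕0 = 1, but every legal move changes the Grundy value (mex property), so 0 moves.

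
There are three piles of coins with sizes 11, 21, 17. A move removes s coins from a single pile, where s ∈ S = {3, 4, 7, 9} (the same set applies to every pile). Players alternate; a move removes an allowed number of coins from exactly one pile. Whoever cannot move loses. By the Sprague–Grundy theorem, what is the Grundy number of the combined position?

All piles use S = {3, 4, 7, 9}:
G(0) = 0
G(1) = mex{} = 0
G(2) = mex{} = 0
G(3) = mex{0} = 1
G(4) = mex{0,0} = 1
G(5) = mex{0,0} = 1
G(6) = mex{1,0} = 2
G(7) = mex{1,1,0} = 2
G(8) = mex{1,1,0} = 2
G(9) = mex{2,1,0,0} = 3
G(10) = mex{2,2,1,0} = 3
G(11) = mex{2,2,1,0} = 3
G(12) = mex{3,2,1,1} = 0
G(13) = mex{3,3,2,1} = 0
G(14) = mex{3,3,2,1} = 0
G(15) = mex{0,3,2,2} = 1
G(16) = mex{0,0,3,2} = 1
G(17) = mex{0,0,3,2} = 1
G(18) = mex{1,0,3,3} = 2
G(19) = mex{1,1,0,3} = 2
G(20) = mex{1,1,0,3} = 2
G(21) = mex{2,1,0,0} = 3
Pile A: G(11) = 3.
Pile B: G(21) = 3.
Pile C: G(17) = 1.
Combined Grundy value = 3 ⊕ 3 ⊕ 1 = 1.

1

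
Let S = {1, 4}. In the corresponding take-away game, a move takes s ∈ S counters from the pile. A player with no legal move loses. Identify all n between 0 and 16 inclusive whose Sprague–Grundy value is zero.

n :  0  1  2  3  4  5  6  7  8  9 10 11 12 13 14 15 16
G :  0  1  0  1  2  0  1  0  1  2  0  1  0  1  2  0  1
P-positions are exactly the n with G(n) = 0.

0, 2, 5, 7, 10, 12, 15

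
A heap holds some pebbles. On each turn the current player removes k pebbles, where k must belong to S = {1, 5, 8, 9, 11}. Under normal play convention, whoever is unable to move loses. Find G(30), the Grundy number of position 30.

2

n :  0  1  2  3  4  5  6  7  8  9 10 11 12 13 14 15 16 17 18 19 20 21 22 23 24 25 26 27 28 29 30
G :  0  1  0  1  0  1  0  1  2  3  2  3  2  3  2  3  0  1  0  1  0  1  0  1  2  3  2  3  2  3  2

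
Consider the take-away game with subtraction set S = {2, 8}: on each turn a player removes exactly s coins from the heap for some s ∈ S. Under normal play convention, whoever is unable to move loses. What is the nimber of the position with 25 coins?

0

G(0) = 0
G(1) = mex{} = 0
G(2) = mex{0} = 1
G(3) = mex{0} = 1
G(4) = mex{1} = 0
G(5) = mex{1} = 0
G(6) = mex{0} = 1
G(7) = mex{0} = 1
G(8) = mex{1,0} = 2
G(9) = mex{1,0} = 2
G(10) = mex{2,1} = 0
G(11) = mex{2,1} = 0
G(12) = mex{0,0} = 1
G(13) = mex{0,0} = 1
G(14) = mex{1,1} = 0
G(15) = mex{1,1} = 0
G(16) = mex{0,2} = 1
G(17) = mex{0,2} = 1
G(18) = mex{1,0} = 2
G(19) = mex{1,0} = 2
G(20) = mex{2,1} = 0
G(21) = mex{2,1} = 0
G(22) = mex{0,0} = 1
G(23) = mex{0,0} = 1
G(24) = mex{1,1} = 0
G(25) = mex{1,1} = 0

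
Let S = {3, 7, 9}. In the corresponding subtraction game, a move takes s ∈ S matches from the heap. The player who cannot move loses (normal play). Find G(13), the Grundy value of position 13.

2

G(0) = 0
G(1) = mex{} = 0
G(2) = mex{} = 0
G(3) = mex{0} = 1
G(4) = mex{0} = 1
G(5) = mex{0} = 1
G(6) = mex{1} = 0
G(7) = mex{1,0} = 2
G(8) = mex{1,0} = 2
G(9) = mex{0,0,0} = 1
G(10) = mex{2,1,0} = 3
G(11) = mex{2,1,0} = 3
G(12) = mex{1,1,1} = 0
G(13) = mex{3,0,1} = 2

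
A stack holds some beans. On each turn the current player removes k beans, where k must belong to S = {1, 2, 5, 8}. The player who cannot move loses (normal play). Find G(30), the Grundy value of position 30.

0

G(0) = 0
G(1) = mex{0} = 1
G(2) = mex{1,0} = 2
G(3) = mex{2,1} = 0
G(4) = mex{0,2} = 1
G(5) = mex{1,0,0} = 2
G(6) = mex{2,1,1} = 0
G(7) = mex{0,2,2} = 1
G(8) = mex{1,0,0,0} = 2
G(9) = mex{2,1,1,1} = 0
G(10) = mex{0,2,2,2} = 1
G(11) = mex{1,0,0,0} = 2
G(12) = mex{2,1,1,1} = 0
G(13) = mex{0,2,2,2} = 1
G(14) = mex{1,0,0,0} = 2
G(15) = mex{2,1,1,1} = 0
G(16) = mex{0,2,2,2} = 1
G(17) = mex{1,0,0,0} = 2
G(18) = mex{2,1,1,1} = 0
G(19) = mex{0,2,2,2} = 1
G(20) = mex{1,0,0,0} = 2
G(21) = mex{2,1,1,1} = 0
G(22) = mex{0,2,2,2} = 1
G(23) = mex{1,0,0,0} = 2
G(24) = mex{2,1,1,1} = 0
G(25) = mex{0,2,2,2} = 1
G(26) = mex{1,0,0,0} = 2
G(27) = mex{2,1,1,1} = 0
G(28) = mex{0,2,2,2} = 1
G(29) = mex{1,0,0,0} = 2
G(30) = mex{2,1,1,1} = 0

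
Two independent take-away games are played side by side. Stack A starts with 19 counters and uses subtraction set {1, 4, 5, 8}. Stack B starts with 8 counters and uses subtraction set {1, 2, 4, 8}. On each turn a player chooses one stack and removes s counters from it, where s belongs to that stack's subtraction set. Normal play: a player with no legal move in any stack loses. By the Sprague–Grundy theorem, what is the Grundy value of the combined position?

Stack A, S = {1, 4, 5, 8}:
n :  0  1  2  3  4  5  6  7  8  9 10 11 12 13 14 15 16 17 18 19
G :  0  1  0  1  2  3  2  3  4  0  1  0  1  2  3  2  3  4  0  1
G_A(19) = 1.
Stack B, S = {1, 2, 4, 8}:
n : 0 1 2 3 4 5 6 7 8
G : 0 1 2 0 1 2 0 1 2
G_B(8) = 2.
Combined Grundy value = 1 ⊕ 2 = 3.

3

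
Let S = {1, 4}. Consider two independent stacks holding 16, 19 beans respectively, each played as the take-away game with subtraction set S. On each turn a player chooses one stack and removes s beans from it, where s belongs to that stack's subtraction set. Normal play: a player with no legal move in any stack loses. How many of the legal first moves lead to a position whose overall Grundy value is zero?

All stacks use S = {1, 4}:
n :  0  1  2  3  4  5  6  7  8  9 10 11 12 13 14 15 16 17 18 19
G :  0  1  0  1  2  0  1  0  1  2  0  1  0  1  2  0  1  0  1  2
Stack A: G(16) = 1.
Stack B: G(19) = 2.
Combined Grundy value = 1 ⊕ 2 = 3.
A winning move leaves total XOR = 0, i.e. changes one component's Grundy value g to g ⊕ X where X is the current total.
Stack A: need g' = 1⊕3 = 2. Options: 16−1→G=0, 16−4→G=0. Hits: 0.
Stack B: need g' = 2⊕3 = 1. Options: 19−1→G=1, 19−4→G=0. Hits: 1.

1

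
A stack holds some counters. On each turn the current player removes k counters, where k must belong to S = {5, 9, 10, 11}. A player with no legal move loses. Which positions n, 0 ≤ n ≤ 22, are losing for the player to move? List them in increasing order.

0, 1, 2, 3, 4, 16, 17, 18, 19, 20

n :  0  1  2  3  4  5  6  7  8  9 10 11 12 13 14 15 16 17 18 19 20 21 22
G :  0  0  0  0  0  1  1  1  1  1  2  2  2  2  2  3  0  0  0  0  0  1  1
P-positions are exactly the n with G(n) = 0.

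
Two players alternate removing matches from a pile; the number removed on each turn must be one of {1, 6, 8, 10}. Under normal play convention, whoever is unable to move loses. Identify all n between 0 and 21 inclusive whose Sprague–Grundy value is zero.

n :  0  1  2  3  4  5  6  7  8  9 10 11 12 13 14 15 16 17 18 19 20 21
G :  0  1  0  1  0  1  2  0  1  0  1  0  1  2  3  2  0  1  0  1  0  1
P-positions are exactly the n with G(n) = 0.

0, 2, 4, 7, 9, 11, 16, 18, 20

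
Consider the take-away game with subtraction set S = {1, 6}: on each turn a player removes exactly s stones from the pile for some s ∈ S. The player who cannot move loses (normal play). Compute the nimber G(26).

1

n :  0  1  2  3  4  5  6  7  8  9 10 11 12 13 14 15 16 17 18 19 20 21 22 23 24 25 26
G :  0  1  0  1  0  1  2  0  1  0  1  0  1  2  0  1  0  1  0  1  2  0  1  0  1  0  1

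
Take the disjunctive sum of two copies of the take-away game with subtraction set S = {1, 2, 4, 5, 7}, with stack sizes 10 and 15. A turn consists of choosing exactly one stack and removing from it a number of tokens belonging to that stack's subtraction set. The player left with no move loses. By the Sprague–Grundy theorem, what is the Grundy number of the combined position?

All stacks use S = {1, 2, 4, 5, 7}:
G(0) = 0
G(1) = mex{0} = 1
G(2) = mex{1,0} = 2
G(3) = mex{2,1} = 0
G(4) = mex{0,2,0} = 1
G(5) = mex{1,0,1,0} = 2
G(6) = mex{2,1,2,1} = 0
G(7) = mex{0,2,0,2,0} = 1
G(8) = mex{1,0,1,0,1} = 2
G(9) = mex{2,1,2,1,2} = 0
G(10) = mex{0,2,0,2,0} = 1
G(11) = mex{1,0,1,0,1} = 2
G(12) = mex{2,1,2,1,2} = 0
G(13) = mex{0,2,0,2,0} = 1
G(14) = mex{1,0,1,0,1} = 2
G(15) = mex{2,1,2,1,2} = 0
Stack A: G(10) = 1.
Stack B: G(15) = 0.
Combined Grundy value = 1 ⊕ 0 = 1.

1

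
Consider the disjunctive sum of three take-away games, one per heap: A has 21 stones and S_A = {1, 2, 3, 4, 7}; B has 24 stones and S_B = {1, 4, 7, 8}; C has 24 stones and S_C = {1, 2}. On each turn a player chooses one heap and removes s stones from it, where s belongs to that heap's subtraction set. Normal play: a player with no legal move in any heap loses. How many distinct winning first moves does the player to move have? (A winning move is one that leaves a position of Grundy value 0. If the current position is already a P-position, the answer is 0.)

Heap A, S = {1, 2, 3, 4, 7}:
G(0) = 0
G(1) = mex{0} = 1
G(2) = mex{1,0} = 2
G(3) = mex{2,1,0} = 3
G(4) = mex{3,2,1,0} = 4
G(5) = mex{4,3,2,1} = 0
G(6) = mex{0,4,3,2} = 1
G(7) = mex{1,0,4,3,0} = 2
G(8) = mex{2,1,0,4,1} = 3
G(9) = mex{3,2,1,0,2} = 4
G(10) = mex{4,3,2,1,3} = 0
G(11) = mex{0,4,3,2,4} = 1
G(12) = mex{1,0,4,3,0} = 2
G(13) = mex{2,1,0,4,1} = 3
G(14) = mex{3,2,1,0,2} = 4
G(15) = mex{4,3,2,1,3} = 0
G(16) = mex{0,4,3,2,4} = 1
G(17) = mex{1,0,4,3,0} = 2
G(18) = mex{2,1,0,4,1} = 3
G(19) = mex{3,2,1,0,2} = 4
G(20) = mex{4,3,2,1,3} = 0
G(21) = mex{0,4,3,2,4} = 1
G_A(21) = 1.
Heap B, S = {1, 4, 7, 8}:
n :  0  1  2  3  4  5  6  7  8  9 10 11 12 13 14 15 16 17 18 19 20 21 22 23 24
G :  0  1  0  1  2  0  1  2  3  2  3  0  1  3  0  1  0  1  2  3  2  4  3  2  3
G_B(24) = 3.
Heap C, S = {1, 2}:
G(0) = 0
G(1) = mex{0} = 1
G(2) = mex{1,0} = 2
G(3) = mex{2,1} = 0
G(4) = mex{0,2} = 1
G(5) = mex{1,0} = 2
G(6) = mex{2,1} = 0
G(7) = mex{0,2} = 1
G(8) = mex{1,0} = 2
G(9) = mex{2,1} = 0
G(10) = mex{0,2} = 1
G(11) = mex{1,0} = 2
G(12) = mex{2,1} = 0
G(13) = mex{0,2} = 1
G(14) = mex{1,0} = 2
G(15) = mex{2,1} = 0
G(16) = mex{0,2} = 1
G(17) = mex{1,0} = 2
G(18) = mex{2,1} = 0
G(19) = mex{0,2} = 1
G(20) = mex{1,0} = 2
G(21) = mex{2,1} = 0
G(22) = mex{0,2} = 1
G(23) = mex{1,0} = 2
G(24) = mex{2,1} = 0
G_C(24) = 0.
Combined Grundy value = 1 ⊕ 3 ⊕ 0 = 2.
A winning move leaves total XOR = 0, i.e. changes one component's Grundy value g to g ⊕ X where X is the current total.
Heap A: need g' = 1⊕2 = 3. Options: 21−1→G=0, 21−2→G=4, 21−3→G=3, 21−4→G=2, 21−7→G=4. Hits: 1.
Heap B: need g' = 3⊕2 = 1. Options: 24−1→G=2, 24−4→G=2, 24−7→G=1, 24−8→G=0. Hits: 1.
Heap C: need g' = 0⊕2 = 2. Options: 24−1→G=2, 24−2→G=1. Hits: 1.

3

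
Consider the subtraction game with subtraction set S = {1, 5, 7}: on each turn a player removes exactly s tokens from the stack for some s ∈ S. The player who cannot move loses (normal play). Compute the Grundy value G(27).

n :  0  1  2  3  4  5  6  7  8  9 10 11 12 13 14 15 16 17 18 19 20 21 22 23 24 25 26 27
G :  0  1  0  1  0  1  0  1  0  1  0  1  0  1  0  1  0  1  0  1  0  1  0  1  0  1  0  1

1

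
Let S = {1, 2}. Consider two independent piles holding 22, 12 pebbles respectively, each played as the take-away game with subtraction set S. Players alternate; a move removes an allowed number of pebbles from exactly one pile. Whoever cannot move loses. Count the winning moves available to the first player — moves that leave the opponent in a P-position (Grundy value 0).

All piles use S = {1, 2}:
n :  0  1  2  3  4  5  6  7  8  9 10 11 12 13 14 15 16 17 18 19 20 21 22
G :  0  1  2  0  1  2  0  1  2  0  1  2  0  1  2  0  1  2  0  1  2  0  1
Pile A: G(22) = 1.
Pile B: G(12) = 0.
Combined Grundy value = 1 ⊕ 0 = 1.
A winning move leaves total XOR = 0, i.e. changes one component's Grundy value g to g ⊕ X where X is the current total.
Pile A: need g' = 1⊕1 = 0. Options: 22−1→G=0, 22−2→G=2. Hits: 1.
Pile B: need g' = 0⊕1 = 1. Options: 12−1→G=2, 12−2→G=1. Hits: 1.

2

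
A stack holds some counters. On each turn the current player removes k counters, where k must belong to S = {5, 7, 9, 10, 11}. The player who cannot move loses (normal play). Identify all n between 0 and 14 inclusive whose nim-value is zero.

0, 1, 2, 3, 4

n :  0  1  2  3  4  5  6  7  8  9 10 11 12 13 14
G :  0  0  0  0  0  1  1  1  1  1  2  2  2  2  2
P-positions are exactly the n with G(n) = 0.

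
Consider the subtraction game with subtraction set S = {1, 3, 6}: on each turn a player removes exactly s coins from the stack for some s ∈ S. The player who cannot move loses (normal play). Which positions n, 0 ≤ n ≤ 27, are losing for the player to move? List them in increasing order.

0, 2, 4, 9, 11, 13, 18, 20, 22, 27

G(0) = 0
G(1) = mex{0} = 1
G(2) = mex{1} = 0
G(3) = mex{0,0} = 1
G(4) = mex{1,1} = 0
G(5) = mex{0,0} = 1
G(6) = mex{1,1,0} = 2
G(7) = mex{2,0,1} = 3
G(8) = mex{3,1,0} = 2
G(9) = mex{2,2,1} = 0
G(10) = mex{0,3,0} = 1
G(11) = mex{1,2,1} = 0
G(12) = mex{0,0,2} = 1
G(13) = mex{1,1,3} = 0
G(14) = mex{0,0,2} = 1
G(15) = mex{1,1,0} = 2
G(16) = mex{2,0,1} = 3
G(17) = mex{3,1,0} = 2
G(18) = mex{2,2,1} = 0
G(19) = mex{0,3,0} = 1
G(20) = mex{1,2,1} = 0
G(21) = mex{0,0,2} = 1
G(22) = mex{1,1,3} = 0
G(23) = mex{0,0,2} = 1
G(24) = mex{1,1,0} = 2
G(25) = mex{2,0,1} = 3
G(26) = mex{3,1,0} = 2
G(27) = mex{2,2,1} = 0
P-positions are exactly the n with G(n) = 0.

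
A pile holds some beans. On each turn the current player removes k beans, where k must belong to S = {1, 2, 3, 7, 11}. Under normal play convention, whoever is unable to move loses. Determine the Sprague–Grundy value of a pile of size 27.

3

G(0) = 0
G(1) = mex{0} = 1
G(2) = mex{1,0} = 2
G(3) = mex{2,1,0} = 3
G(4) = mex{3,2,1} = 0
G(5) = mex{0,3,2} = 1
G(6) = mex{1,0,3} = 2
G(7) = mex{2,1,0,0} = 3
G(8) = mex{3,2,1,1} = 0
G(9) = mex{0,3,2,2} = 1
G(10) = mex{1,0,3,3} = 2
G(11) = mex{2,1,0,0,0} = 3
G(12) = mex{3,2,1,1,1} = 0
G(13) = mex{0,3,2,2,2} = 1
G(14) = mex{1,0,3,3,3} = 2
G(15) = mex{2,1,0,0,0} = 3
G(16) = mex{3,2,1,1,1} = 0
G(17) = mex{0,3,2,2,2} = 1
G(18) = mex{1,0,3,3,3} = 2
G(19) = mex{2,1,0,0,0} = 3
G(20) = mex{3,2,1,1,1} = 0
G(21) = mex{0,3,2,2,2} = 1
G(22) = mex{1,0,3,3,3} = 2
G(23) = mex{2,1,0,0,0} = 3
G(24) = mex{3,2,1,1,1} = 0
G(25) = mex{0,3,2,2,2} = 1
G(26) = mex{1,0,3,3,3} = 2
G(27) = mex{2,1,0,0,0} = 3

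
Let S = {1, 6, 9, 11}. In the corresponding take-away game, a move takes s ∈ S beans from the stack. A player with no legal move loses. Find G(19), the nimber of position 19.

0

G(0) = 0
G(1) = mex{0} = 1
G(2) = mex{1} = 0
G(3) = mex{0} = 1
G(4) = mex{1} = 0
G(5) = mex{0} = 1
G(6) = mex{1,0} = 2
G(7) = mex{2,1} = 0
G(8) = mex{0,0} = 1
G(9) = mex{1,1,0} = 2
G(10) = mex{2,0,1} = 3
G(11) = mex{3,1,0,0} = 2
G(12) = mex{2,2,1,1} = 0
G(13) = mex{0,0,0,0} = 1
G(14) = mex{1,1,1,1} = 0
G(15) = mex{0,2,2,0} = 1
G(16) = mex{1,3,0,1} = 2
G(17) = mex{2,2,1,2} = 0
G(18) = mex{0,0,2,0} = 1
G(19) = mex{1,1,3,1} = 0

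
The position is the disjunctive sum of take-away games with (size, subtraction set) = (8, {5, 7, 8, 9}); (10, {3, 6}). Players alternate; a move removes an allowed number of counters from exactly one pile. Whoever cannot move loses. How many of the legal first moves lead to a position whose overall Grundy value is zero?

4

Pile A, S = {5, 7, 8, 9}:
G(0) = 0
G(1) = mex{} = 0
G(2) = mex{} = 0
G(3) = mex{} = 0
G(4) = mex{} = 0
G(5) = mex{0} = 1
G(6) = mex{0} = 1
G(7) = mex{0,0} = 1
G(8) = mex{0,0,0} = 1
G_A(8) = 1.
Pile B, S = {3, 6}:
n :  0  1  2  3  4  5  6  7  8  9 10
G :  0  0  0  1  1  1  2  2  2  0  0
G_B(10) = 0.
Combined Grundy value = 1 ⊕ 0 = 1.
A winning move leaves total XOR = 0, i.e. changes one component's Grundy value g to g ⊕ X where X is the current total.
Pile A: need g' = 1⊕1 = 0. Options: 8−5→G=0, 8−7→G=0, 8−8→G=0. Hits: 3.
Pile B: need g' = 0⊕1 = 1. Options: 10−3→G=2, 10−6→G=1. Hits: 1.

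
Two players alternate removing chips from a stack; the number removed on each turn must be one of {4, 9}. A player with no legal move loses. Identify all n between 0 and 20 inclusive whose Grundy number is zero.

n :  0  1  2  3  4  5  6  7  8  9 10 11 12 13 14 15 16 17 18 19 20
G :  0  0  0  0  1  1  1  1  0  2  2  2  1  0  0  0  0  1  1  1  1
P-positions are exactly the n with G(n) = 0.

0, 1, 2, 3, 8, 13, 14, 15, 16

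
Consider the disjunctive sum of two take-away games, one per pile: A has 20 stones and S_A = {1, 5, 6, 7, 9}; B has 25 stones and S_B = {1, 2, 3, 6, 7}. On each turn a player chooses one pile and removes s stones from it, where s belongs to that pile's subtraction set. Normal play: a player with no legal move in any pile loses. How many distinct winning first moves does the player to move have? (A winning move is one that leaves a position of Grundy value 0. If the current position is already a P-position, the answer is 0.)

Pile A, S = {1, 5, 6, 7, 9}:
G(0) = 0
G(1) = mex{0} = 1
G(2) = mex{1} = 0
G(3) = mex{0} = 1
G(4) = mex{1} = 0
G(5) = mex{0,0} = 1
G(6) = mex{1,1,0} = 2
G(7) = mex{2,0,1,0} = 3
G(8) = mex{3,1,0,1} = 2
G(9) = mex{2,0,1,0,0} = 3
G(10) = mex{3,1,0,1,1} = 2
G(11) = mex{2,2,1,0,0} = 3
G(12) = mex{3,3,2,1,1} = 0
G(13) = mex{0,2,3,2,0} = 1
G(14) = mex{1,3,2,3,1} = 0
G(15) = mex{0,2,3,2,2} = 1
G(16) = mex{1,3,2,3,3} = 0
G(17) = mex{0,0,3,2,2} = 1
G(18) = mex{1,1,0,3,3} = 2
G(19) = mex{2,0,1,0,2} = 3
G(20) = mex{3,1,0,1,3} = 2
G_A(20) = 2.
Pile B, S = {1, 2, 3, 6, 7}:
n :  0  1  2  3  4  5  6  7  8  9 10 11 12 13 14 15 16 17 18 19 20 21 22 23 24 25
G :  0  1  2  3  0  1  2  3  0  1  2  3  0  1  2  3  0  1  2  3  0  1  2  3  0  1
G_B(25) = 1.
Combined Grundy value = 2 ⊕ 1 = 3.
A winning move leaves total XOR = 0, i.e. changes one component's Grundy value g to g ⊕ X where X is the current total.
Pile A: need g' = 2⊕3 = 1. Options: 20−1→G=3, 20−5→G=1, 20−6→G=0, 20−7→G=1, 20−9→G=3. Hits: 2.
Pile B: need g' = 1⊕3 = 2. Options: 25−1→G=0, 25−2→G=3, 25−3→G=2, 25−6→G=3, 25−7→G=2. Hits: 2.

4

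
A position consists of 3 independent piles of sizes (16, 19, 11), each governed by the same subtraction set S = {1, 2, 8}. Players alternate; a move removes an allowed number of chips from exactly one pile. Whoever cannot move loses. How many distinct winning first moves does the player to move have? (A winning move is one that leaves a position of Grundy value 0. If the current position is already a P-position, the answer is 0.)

All piles use S = {1, 2, 8}:
G(0) = 0
G(1) = mex{0} = 1
G(2) = mex{1,0} = 2
G(3) = mex{2,1} = 0
G(4) = mex{0,2} = 1
G(5) = mex{1,0} = 2
G(6) = mex{2,1} = 0
G(7) = mex{0,2} = 1
G(8) = mex{1,0,0} = 2
G(9) = mex{2,1,1} = 0
G(10) = mex{0,2,2} = 1
G(11) = mex{1,0,0} = 2
G(12) = mex{2,1,1} = 0
G(13) = mex{0,2,2} = 1
G(14) = mex{1,0,0} = 2
G(15) = mex{2,1,1} = 0
G(16) = mex{0,2,2} = 1
G(17) = mex{1,0,0} = 2
G(18) = mex{2,1,1} = 0
G(19) = mex{0,2,2} = 1
Pile A: G(16) = 1.
Pile B: G(19) = 1.
Pile C: G(11) = 2.
Combined Grundy value = 1 ⊕ 1 ⊕ 2 = 2.
A winning move leaves total XOR = 0, i.e. changes one component's Grundy value g to g ⊕ X where X is the current total.
Pile A: need g' = 1⊕2 = 3. Options: 16−1→G=0, 16−2→G=2, 16−8→G=2. Hits: 0.
Pile B: need g' = 1⊕2 = 3. Options: 19−1→G=0, 19−2→G=2, 19−8→G=2. Hits: 0.
Pile C: need g' = 2⊕2 = 0. Options: 11−1→G=1, 11−2→G=0, 11−8→G=0. Hits: 2.

2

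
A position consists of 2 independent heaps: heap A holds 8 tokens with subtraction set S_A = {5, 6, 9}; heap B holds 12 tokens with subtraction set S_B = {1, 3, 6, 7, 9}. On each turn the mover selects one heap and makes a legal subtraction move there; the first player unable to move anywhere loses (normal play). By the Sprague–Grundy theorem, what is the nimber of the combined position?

1

Heap A, S = {5, 6, 9}:
G(0) = 0
G(1) = mex{} = 0
G(2) = mex{} = 0
G(3) = mex{} = 0
G(4) = mex{} = 0
G(5) = mex{0} = 1
G(6) = mex{0,0} = 1
G(7) = mex{0,0} = 1
G(8) = mex{0,0} = 1
G_A(8) = 1.
Heap B, S = {1, 3, 6, 7, 9}:
n :  0  1  2  3  4  5  6  7  8  9 10 11 12
G :  0  1  0  1  0  1  2  3  2  3  2  3  0
G_B(12) = 0.
Combined Grundy value = 1 ⊕ 0 = 1.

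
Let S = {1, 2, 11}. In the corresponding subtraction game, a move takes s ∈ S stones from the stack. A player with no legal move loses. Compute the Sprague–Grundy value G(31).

1

n :  0  1  2  3  4  5  6  7  8  9 10 11 12 13 14 15 16 17 18 19 20 21 22 23 24 25 26 27 28 29 30 31
G :  0  1  2  0  1  2  0  1  2  0  1  2  0  1  2  0  1  2  0  1  2  0  1  2  0  1  2  0  1  2  0  1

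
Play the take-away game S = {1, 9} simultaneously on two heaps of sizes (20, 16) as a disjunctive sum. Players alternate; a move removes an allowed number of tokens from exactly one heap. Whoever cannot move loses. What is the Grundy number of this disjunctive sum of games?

All heaps use S = {1, 9}:
n :  0  1  2  3  4  5  6  7  8  9 10 11 12 13 14 15 16 17 18 19 20
G :  0  1  0  1  0  1  0  1  0  1  0  1  0  1  0  1  0  1  0  1  0
Heap A: G(20) = 0.
Heap B: G(16) = 0.
Combined Grundy value = 0 ⊕ 0 = 0.

0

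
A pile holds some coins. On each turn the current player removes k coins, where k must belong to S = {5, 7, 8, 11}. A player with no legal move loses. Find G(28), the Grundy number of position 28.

G(0) = 0
G(1) = mex{} = 0
G(2) = mex{} = 0
G(3) = mex{} = 0
G(4) = mex{} = 0
G(5) = mex{0} = 1
G(6) = mex{0} = 1
G(7) = mex{0,0} = 1
G(8) = mex{0,0,0} = 1
G(9) = mex{0,0,0} = 1
G(10) = mex{1,0,0} = 2
G(11) = mex{1,0,0,0} = 2
G(12) = mex{1,1,0,0} = 2
G(13) = mex{1,1,1,0} = 2
G(14) = mex{1,1,1,0} = 2
G(15) = mex{2,1,1,0} = 3
G(16) = mex{2,1,1,1} = 0
G(17) = mex{2,2,1,1} = 0
G(18) = mex{2,2,2,1} = 0
G(19) = mex{2,2,2,1} = 0
G(20) = mex{3,2,2,1} = 0
G(21) = mex{0,2,2,2} = 1
G(22) = mex{0,3,2,2} = 1
G(23) = mex{0,0,3,2} = 1
G(24) = mex{0,0,0,2} = 1
G(25) = mex{0,0,0,2} = 1
G(26) = mex{1,0,0,3} = 2
G(27) = mex{1,0,0,0} = 2
G(28) = mex{1,1,0,0} = 2

2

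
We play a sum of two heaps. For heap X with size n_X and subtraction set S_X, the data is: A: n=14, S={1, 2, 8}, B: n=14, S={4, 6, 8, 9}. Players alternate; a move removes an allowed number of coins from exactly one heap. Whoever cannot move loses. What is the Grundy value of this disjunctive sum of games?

Heap A, S = {1, 2, 8}:
G(0) = 0
G(1) = mex{0} = 1
G(2) = mex{1,0} = 2
G(3) = mex{2,1} = 0
G(4) = mex{0,2} = 1
G(5) = mex{1,0} = 2
G(6) = mex{2,1} = 0
G(7) = mex{0,2} = 1
G(8) = mex{1,0,0} = 2
G(9) = mex{2,1,1} = 0
G(10) = mex{0,2,2} = 1
G(11) = mex{1,0,0} = 2
G(12) = mex{2,1,1} = 0
G(13) = mex{0,2,2} = 1
G(14) = mex{1,0,0} = 2
G_A(14) = 2.
Heap B, S = {4, 6, 8, 9}:
G(0) = 0
G(1) = mex{} = 0
G(2) = mex{} = 0
G(3) = mex{} = 0
G(4) = mex{0} = 1
G(5) = mex{0} = 1
G(6) = mex{0,0} = 1
G(7) = mex{0,0} = 1
G(8) = mex{1,0,0} = 2
G(9) = mex{1,0,0,0} = 2
G(10) = mex{1,1,0,0} = 2
G(11) = mex{1,1,0,0} = 2
G(12) = mex{2,1,1,0} = 3
G(13) = mex{2,1,1,1} = 0
G(14) = mex{2,2,1,1} = 0
G_B(14) = 0.
Combined Grundy value = 2 ⊕ 0 = 2.

2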